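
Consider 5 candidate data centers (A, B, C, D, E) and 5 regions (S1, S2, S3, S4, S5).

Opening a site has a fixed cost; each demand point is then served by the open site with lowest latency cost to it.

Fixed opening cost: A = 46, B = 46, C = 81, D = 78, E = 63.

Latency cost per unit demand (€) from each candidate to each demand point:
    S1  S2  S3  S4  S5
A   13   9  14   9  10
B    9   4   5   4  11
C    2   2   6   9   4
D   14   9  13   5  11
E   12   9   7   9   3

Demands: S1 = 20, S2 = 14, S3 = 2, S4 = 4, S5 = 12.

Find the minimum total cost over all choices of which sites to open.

Open {C}: assign each demand point to its cheapest open site.
  S1→C 20×2=40, S2→C 14×2=28, S3→C 2×6=12, S4→C 4×9=36, S5→C 12×4=48
  latency cost 164, fixed 81 → total 245.
Compare {B, C}: latency cost 142 + fixed 127 = 269.
Compare {A, C}: latency cost 164 + fixed 127 = 291.
Compare {C, E}: latency cost 152 + fixed 144 = 296.
All other subsets cost ≥ 269. Minimum total cost: 245.

245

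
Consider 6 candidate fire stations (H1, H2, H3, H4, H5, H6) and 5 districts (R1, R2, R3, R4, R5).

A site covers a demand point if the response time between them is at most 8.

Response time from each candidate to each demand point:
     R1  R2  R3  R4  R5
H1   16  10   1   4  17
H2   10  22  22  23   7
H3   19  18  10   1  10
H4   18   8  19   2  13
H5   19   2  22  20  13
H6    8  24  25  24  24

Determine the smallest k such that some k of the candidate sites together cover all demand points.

Coverage sets (demand points within 8 of each site):
  H1: {R3, R4}
  H2: {R5}
  H3: {R4}
  H4: {R2, R4}
  H5: {R2}
  H6: {R1}
No 3 sites suffice: every size-3 union leaves at least one demand point uncovered.
But {H1, H2, H4, H6} covers everything, so the minimum is 4.

4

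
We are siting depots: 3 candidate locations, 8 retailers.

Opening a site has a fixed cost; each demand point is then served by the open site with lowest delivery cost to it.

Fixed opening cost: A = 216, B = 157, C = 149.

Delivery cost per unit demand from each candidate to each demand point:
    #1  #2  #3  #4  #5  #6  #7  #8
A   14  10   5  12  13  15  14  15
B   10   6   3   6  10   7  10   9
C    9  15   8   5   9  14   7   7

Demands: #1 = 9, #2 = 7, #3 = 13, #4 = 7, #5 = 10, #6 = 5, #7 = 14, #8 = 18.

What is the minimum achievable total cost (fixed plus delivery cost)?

807

Open {B}: assign each demand point to its cheapest open site.
  #1→B 9×10=90, #2→B 7×6=42, #3→B 13×3=39, #4→B 7×6=42, #5→B 10×10=100, #6→B 5×7=35, #7→B 14×10=140, #8→B 18×9=162
  delivery cost 650, fixed 157 → total 807.
Compare {B, C}: delivery cost 546 + fixed 306 = 852.
Compare {C}: delivery cost 709 + fixed 149 = 858.
Compare {A, C}: delivery cost 635 + fixed 365 = 1000.
All other subsets cost ≥ 852. Minimum total cost: 807.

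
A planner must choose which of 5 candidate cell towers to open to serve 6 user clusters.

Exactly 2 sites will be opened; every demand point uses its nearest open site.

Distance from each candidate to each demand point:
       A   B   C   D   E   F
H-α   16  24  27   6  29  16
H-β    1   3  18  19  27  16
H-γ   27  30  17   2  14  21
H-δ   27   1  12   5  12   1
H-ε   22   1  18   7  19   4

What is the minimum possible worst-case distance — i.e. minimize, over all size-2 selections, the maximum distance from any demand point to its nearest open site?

12

Open {H-β, H-δ}.
  Farthest demand point is C at distance 12 (to H-δ); all others are ≤ 12.
With {H-α, H-δ} the worst case is 16.
With {H-β, H-γ} the worst case is 17.
No size-2 selection achieves below 12.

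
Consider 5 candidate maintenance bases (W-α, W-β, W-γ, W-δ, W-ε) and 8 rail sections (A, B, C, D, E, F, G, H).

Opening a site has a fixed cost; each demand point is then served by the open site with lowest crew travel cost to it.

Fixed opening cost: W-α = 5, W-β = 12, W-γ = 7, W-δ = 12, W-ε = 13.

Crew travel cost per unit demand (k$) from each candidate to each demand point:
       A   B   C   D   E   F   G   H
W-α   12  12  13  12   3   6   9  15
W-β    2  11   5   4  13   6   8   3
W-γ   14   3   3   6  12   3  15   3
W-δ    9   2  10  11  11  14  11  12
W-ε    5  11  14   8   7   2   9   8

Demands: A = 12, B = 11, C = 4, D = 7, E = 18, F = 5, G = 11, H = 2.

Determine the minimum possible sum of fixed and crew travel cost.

Open {W-α, W-β, W-γ}: assign each demand point to its cheapest open site.
  A→W-β 12×2=24, B→W-γ 11×3=33, C→W-γ 4×3=12, D→W-β 7×4=28, E→W-α 18×3=54, F→W-γ 5×3=15, G→W-β 11×8=88, H→W-β 2×3=6
  crew travel cost 260, fixed 24 → total 284.
Compare {W-α, W-β, W-γ, W-δ}: crew travel cost 249 + fixed 36 = 285.
Compare {W-α, W-β, W-γ, W-ε}: crew travel cost 255 + fixed 37 = 292.
Compare {W-α, W-β, W-γ, W-δ, W-ε}: crew travel cost 244 + fixed 49 = 293.
All other subsets cost ≥ 285. Minimum total cost: 284.

284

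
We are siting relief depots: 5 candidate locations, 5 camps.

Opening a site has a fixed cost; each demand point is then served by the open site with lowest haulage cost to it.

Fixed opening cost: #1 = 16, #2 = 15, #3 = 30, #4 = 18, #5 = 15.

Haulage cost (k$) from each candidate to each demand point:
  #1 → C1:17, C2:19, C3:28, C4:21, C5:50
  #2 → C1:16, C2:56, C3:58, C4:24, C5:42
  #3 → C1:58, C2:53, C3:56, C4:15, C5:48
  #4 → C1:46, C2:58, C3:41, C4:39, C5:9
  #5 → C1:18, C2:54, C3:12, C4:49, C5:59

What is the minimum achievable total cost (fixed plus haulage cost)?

Open {#1, #4, #5}: assign each demand point to its cheapest open site.
  C1→#1 17, C2→#1 19, C3→#5 12, C4→#1 21, C5→#4 9
  haulage cost 78, fixed 49 → total 127.
Compare {#1, #4}: haulage cost 94 + fixed 34 = 128.
Compare {#1, #2, #4, #5}: haulage cost 77 + fixed 64 = 141.
Compare {#1, #2, #4}: haulage cost 93 + fixed 49 = 142.
All other subsets cost ≥ 128. Minimum total cost: 127.

127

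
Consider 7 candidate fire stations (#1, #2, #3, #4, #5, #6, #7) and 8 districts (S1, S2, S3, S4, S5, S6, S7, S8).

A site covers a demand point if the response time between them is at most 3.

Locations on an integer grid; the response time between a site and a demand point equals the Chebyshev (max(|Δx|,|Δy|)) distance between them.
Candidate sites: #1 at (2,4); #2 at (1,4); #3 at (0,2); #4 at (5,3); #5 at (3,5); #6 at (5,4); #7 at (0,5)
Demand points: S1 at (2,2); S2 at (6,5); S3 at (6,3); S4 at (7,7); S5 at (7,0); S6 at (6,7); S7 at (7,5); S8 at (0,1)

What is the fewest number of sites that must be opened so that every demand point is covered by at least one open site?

3

Coverage sets (demand points within 3 of each site):
  #1: {S1, S8}
  #2: {S1, S8}
  #3: {S1, S8}
  #4: {S1, S2, S3, S5, S7}
  #5: {S1, S2, S3, S6}
  #6: {S1, S2, S3, S4, S6, S7}
  #7: {S1}
No 2 sites suffice: every size-2 union leaves at least one demand point uncovered.
But {#1, #4, #6} covers everything, so the minimum is 3.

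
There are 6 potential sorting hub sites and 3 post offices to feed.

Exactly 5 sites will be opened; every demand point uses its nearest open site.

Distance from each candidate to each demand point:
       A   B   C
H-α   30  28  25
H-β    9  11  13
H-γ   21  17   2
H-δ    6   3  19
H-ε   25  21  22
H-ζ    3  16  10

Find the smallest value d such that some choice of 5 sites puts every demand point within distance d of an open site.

3

Open {H-α, H-β, H-γ, H-δ, H-ζ}.
  Farthest demand point is A at distance 3 (to H-ζ); all others are ≤ 3.
With {H-α, H-γ, H-δ, H-ε, H-ζ} the worst case is 3.
With {H-β, H-γ, H-δ, H-ε, H-ζ} the worst case is 3.
No size-5 selection achieves below 3.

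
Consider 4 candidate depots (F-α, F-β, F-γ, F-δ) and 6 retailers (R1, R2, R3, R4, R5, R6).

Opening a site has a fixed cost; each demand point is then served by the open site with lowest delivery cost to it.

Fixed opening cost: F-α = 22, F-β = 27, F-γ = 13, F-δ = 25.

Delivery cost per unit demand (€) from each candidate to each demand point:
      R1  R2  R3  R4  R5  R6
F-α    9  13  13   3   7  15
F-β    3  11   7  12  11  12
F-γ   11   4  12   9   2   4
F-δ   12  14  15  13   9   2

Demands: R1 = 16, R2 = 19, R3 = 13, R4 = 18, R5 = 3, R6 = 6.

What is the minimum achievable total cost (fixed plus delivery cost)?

361

Open {F-α, F-β, F-γ}: assign each demand point to its cheapest open site.
  R1→F-β 16×3=48, R2→F-γ 19×4=76, R3→F-β 13×7=91, R4→F-α 18×3=54, R5→F-γ 3×2=6, R6→F-γ 6×4=24
  delivery cost 299, fixed 62 → total 361.
Compare {F-α, F-β, F-γ, F-δ}: delivery cost 287 + fixed 87 = 374.
Compare {F-β, F-γ}: delivery cost 407 + fixed 40 = 447.
Compare {F-β, F-γ, F-δ}: delivery cost 395 + fixed 65 = 460.
All other subsets cost ≥ 374. Minimum total cost: 361.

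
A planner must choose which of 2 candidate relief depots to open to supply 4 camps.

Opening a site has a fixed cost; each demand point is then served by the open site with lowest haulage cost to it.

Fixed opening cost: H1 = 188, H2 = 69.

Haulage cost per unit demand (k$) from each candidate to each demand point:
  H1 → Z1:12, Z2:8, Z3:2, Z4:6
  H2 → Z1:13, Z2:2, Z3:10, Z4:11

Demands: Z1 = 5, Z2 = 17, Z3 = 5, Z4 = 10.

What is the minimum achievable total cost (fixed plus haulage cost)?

328

Open {H2}: assign each demand point to its cheapest open site.
  Z1→H2 5×13=65, Z2→H2 17×2=34, Z3→H2 5×10=50, Z4→H2 10×11=110
  haulage cost 259, fixed 69 → total 328.
Compare {H1, H2}: haulage cost 164 + fixed 257 = 421.
Compare {H1}: haulage cost 266 + fixed 188 = 454.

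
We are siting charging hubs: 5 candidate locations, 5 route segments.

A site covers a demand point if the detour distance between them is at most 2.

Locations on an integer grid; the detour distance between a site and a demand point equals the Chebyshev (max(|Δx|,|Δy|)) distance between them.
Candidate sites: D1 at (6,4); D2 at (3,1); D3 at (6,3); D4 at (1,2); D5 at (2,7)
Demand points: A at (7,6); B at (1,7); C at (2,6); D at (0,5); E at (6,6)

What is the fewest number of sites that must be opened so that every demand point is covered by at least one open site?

Coverage sets (demand points within 2 of each site):
  D1: {A, E}
  D2: {}
  D3: {}
  D4: {}
  D5: {B, C, D}
No single site covers all 5 demand points.
But {D1, D5} covers everything, so the minimum is 2.

2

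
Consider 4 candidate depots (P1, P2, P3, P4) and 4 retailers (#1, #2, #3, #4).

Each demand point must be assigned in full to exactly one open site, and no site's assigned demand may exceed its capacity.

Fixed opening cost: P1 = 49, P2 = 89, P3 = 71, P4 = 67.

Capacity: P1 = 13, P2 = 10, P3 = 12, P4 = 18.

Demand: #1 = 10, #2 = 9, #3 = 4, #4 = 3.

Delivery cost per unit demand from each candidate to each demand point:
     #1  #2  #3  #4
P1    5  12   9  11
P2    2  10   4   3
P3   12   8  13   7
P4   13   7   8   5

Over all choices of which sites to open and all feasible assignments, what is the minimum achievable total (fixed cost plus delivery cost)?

276

Open {P1, P4}; cheapest assignment that respects the capacities:
  P1 (cap 13, load 10): #1 — cost 10×5 = 50
  P4 (cap 18, load 16): #2, #3, #4 — cost 9×7 + 4×8 + 3×5 = 110
  Shipping 160, fixed 116 → total 276.
  Any other capacity-feasible assignment to {P1, P4} ships for at least 160.
Compare {P2, P4}: its best feasible assignment gives total 286.
Compare {P1, P2, P4}: its best feasible assignment gives total 335.
Every other set of open sites that can feasibly serve all demand totals ≥ 286 even under its best assignment. Minimum: 276.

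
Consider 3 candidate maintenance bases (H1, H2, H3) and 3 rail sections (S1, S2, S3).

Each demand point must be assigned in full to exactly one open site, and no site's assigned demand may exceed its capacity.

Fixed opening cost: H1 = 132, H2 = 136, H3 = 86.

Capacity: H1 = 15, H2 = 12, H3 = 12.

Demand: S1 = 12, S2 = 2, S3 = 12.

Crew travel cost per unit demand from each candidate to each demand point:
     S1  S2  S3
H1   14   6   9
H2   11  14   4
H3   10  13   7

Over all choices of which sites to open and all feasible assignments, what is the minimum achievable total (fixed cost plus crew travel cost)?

Open {H1, H3}; cheapest assignment that respects the capacities:
  H1 (cap 15, load 14): S2, S3 — cost 2×6 + 12×9 = 120
  H3 (cap 12, load 12): S1 — cost 12×10 = 120
  Shipping 240, fixed 218 → total 458.
  Any other capacity-feasible assignment to {H1, H3} ships for at least 240.
Compare {H1, H2}: its best feasible assignment gives total 496.
Compare {H1, H2, H3}: its best feasible assignment gives total 534.
Every other set of open sites that can feasibly serve all demand totals ≥ 496 even under its best assignment. Minimum: 458.

458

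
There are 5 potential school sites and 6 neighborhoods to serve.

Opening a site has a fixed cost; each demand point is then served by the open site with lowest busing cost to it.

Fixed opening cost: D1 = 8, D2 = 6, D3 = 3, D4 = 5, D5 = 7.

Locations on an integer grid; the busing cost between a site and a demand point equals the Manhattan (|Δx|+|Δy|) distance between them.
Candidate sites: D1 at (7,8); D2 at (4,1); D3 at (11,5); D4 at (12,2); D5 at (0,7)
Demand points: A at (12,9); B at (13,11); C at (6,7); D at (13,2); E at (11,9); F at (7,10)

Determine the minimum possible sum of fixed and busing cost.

Open {D1, D3}: assign each demand point to its cheapest open site.
  A→D3 5, B→D3 8, C→D1 2, D→D3 5, E→D3 4, F→D1 2
  busing cost 26, fixed 11 → total 37.
Compare {D1, D4}: busing cost 25 + fixed 13 = 38.
Compare {D1, D3, D4}: busing cost 22 + fixed 16 = 38.
Compare {D3}: busing cost 38 + fixed 3 = 41.
All other subsets cost ≥ 38. Minimum total cost: 37.

37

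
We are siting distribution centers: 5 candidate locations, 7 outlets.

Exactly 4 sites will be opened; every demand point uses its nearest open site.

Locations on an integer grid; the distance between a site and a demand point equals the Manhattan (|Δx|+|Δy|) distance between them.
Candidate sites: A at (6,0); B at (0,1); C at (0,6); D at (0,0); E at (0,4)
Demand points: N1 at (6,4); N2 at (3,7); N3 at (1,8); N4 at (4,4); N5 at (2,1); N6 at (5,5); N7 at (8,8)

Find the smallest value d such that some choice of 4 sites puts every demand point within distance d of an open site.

Open {A, B, C, D}.
  Farthest demand point is N7 at distance 10 (to A); all others are ≤ 10.
With {A, B, C, E} the worst case is 10.
With {A, B, D, E} the worst case is 10.
No size-4 selection achieves below 10.

10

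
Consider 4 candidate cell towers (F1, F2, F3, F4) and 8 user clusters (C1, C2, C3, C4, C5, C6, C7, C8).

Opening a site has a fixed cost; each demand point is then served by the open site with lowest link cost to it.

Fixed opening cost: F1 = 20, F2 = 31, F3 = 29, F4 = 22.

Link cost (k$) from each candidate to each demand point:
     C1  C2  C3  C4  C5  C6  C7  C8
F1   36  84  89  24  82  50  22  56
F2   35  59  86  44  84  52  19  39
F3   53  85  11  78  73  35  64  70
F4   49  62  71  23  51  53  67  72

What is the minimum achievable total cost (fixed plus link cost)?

Open {F2, F3, F4}: assign each demand point to its cheapest open site.
  C1→F2 35, C2→F2 59, C3→F3 11, C4→F4 23, C5→F4 51, C6→F3 35, C7→F2 19, C8→F2 39
  link cost 272, fixed 82 → total 354.
Compare {F1, F3, F4}: link cost 296 + fixed 71 = 367.
Compare {F1, F2, F3, F4}: link cost 272 + fixed 102 = 374.
Compare {F2, F3}: link cost 315 + fixed 60 = 375.
All other subsets cost ≥ 367. Minimum total cost: 354.

354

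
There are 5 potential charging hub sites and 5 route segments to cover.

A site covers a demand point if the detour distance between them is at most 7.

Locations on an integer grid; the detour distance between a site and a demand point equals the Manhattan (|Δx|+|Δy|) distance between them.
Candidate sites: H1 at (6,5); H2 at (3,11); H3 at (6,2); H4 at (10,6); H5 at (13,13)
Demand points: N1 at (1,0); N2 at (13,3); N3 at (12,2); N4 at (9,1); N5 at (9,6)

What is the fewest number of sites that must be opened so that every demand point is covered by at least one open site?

2

Coverage sets (demand points within 7 of each site):
  H1: {N4, N5}
  H2: {}
  H3: {N1, N3, N4, N5}
  H4: {N2, N3, N4, N5}
  H5: {}
No single site covers all 5 demand points.
But {H3, H4} covers everything, so the minimum is 2.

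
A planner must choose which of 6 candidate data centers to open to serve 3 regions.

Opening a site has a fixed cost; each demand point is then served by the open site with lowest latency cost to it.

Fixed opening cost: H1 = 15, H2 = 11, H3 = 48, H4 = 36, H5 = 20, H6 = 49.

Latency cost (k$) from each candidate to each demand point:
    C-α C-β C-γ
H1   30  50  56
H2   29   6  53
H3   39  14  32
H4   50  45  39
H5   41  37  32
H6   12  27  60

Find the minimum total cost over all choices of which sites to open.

98

Open {H2, H5}: assign each demand point to its cheapest open site.
  C-α→H2 29, C-β→H2 6, C-γ→H5 32
  latency cost 67, fixed 31 → total 98.
Compare {H2}: latency cost 88 + fixed 11 = 99.
Compare {H1, H2, H5}: latency cost 67 + fixed 46 = 113.
Compare {H1, H2}: latency cost 88 + fixed 26 = 114.
All other subsets cost ≥ 99. Minimum total cost: 98.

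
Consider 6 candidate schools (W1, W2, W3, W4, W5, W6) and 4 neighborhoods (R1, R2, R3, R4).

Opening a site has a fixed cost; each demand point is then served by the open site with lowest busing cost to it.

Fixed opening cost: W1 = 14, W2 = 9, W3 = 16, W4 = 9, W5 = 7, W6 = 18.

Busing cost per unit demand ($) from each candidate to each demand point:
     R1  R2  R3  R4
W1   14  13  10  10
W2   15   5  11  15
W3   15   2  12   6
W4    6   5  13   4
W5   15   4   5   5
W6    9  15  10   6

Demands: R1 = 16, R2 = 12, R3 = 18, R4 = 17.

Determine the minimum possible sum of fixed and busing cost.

310

Open {W3, W4, W5}: assign each demand point to its cheapest open site.
  R1→W4 16×6=96, R2→W3 12×2=24, R3→W5 18×5=90, R4→W4 17×4=68
  busing cost 278, fixed 32 → total 310.
Compare {W4, W5}: busing cost 302 + fixed 16 = 318.
Compare {W2, W3, W4, W5}: busing cost 278 + fixed 41 = 319.
Compare {W1, W3, W4, W5}: busing cost 278 + fixed 46 = 324.
All other subsets cost ≥ 318. Minimum total cost: 310.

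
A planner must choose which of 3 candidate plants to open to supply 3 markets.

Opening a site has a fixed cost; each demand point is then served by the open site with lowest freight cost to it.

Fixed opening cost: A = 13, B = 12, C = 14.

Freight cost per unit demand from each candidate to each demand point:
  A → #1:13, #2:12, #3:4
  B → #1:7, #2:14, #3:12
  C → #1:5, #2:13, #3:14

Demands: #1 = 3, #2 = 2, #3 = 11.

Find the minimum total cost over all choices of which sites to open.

110

Open {A, C}: assign each demand point to its cheapest open site.
  #1→C 3×5=15, #2→A 2×12=24, #3→A 11×4=44
  freight cost 83, fixed 27 → total 110.
Compare {A, B}: freight cost 89 + fixed 25 = 114.
Compare {A}: freight cost 107 + fixed 13 = 120.
Compare {A, B, C}: freight cost 83 + fixed 39 = 122.
All other subsets cost ≥ 114. Minimum total cost: 110.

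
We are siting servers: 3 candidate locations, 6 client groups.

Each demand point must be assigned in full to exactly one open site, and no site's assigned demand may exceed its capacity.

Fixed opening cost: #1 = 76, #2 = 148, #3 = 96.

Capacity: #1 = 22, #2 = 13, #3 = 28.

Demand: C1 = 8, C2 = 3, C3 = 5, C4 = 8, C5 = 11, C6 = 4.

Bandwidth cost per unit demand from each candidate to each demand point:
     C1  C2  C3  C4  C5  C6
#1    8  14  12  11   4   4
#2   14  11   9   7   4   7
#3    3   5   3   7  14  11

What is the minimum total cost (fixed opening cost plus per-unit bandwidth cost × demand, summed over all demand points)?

Open {#1, #3}; cheapest assignment that respects the capacities:
  #1 (cap 22, load 15): C5, C6 — cost 11×4 + 4×4 = 60
  #3 (cap 28, load 24): C1, C2, C3, C4 — cost 8×3 + 3×5 + 5×3 + 8×7 = 110
  Shipping 170, fixed 172 → total 342.
  Any other capacity-feasible assignment to {#1, #3} ships for at least 170.
Compare {#2, #3}: its best feasible assignment gives total 442.
Compare {#1, #2, #3}: its best feasible assignment gives total 490.
Every other set of open sites that can feasibly serve all demand totals ≥ 442 even under its best assignment. Minimum: 342.

342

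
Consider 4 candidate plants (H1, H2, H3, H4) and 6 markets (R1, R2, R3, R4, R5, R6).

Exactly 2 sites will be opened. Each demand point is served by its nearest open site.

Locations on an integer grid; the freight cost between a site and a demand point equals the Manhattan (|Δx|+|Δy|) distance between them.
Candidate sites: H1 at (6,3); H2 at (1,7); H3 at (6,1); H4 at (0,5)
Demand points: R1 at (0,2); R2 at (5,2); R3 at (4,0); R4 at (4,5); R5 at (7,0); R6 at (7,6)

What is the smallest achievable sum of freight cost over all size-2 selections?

Open {H3, H4}.
  R1→H4 3, R2→H3 2, R3→H3 3, R4→H4 4, R5→H3 2, R6→H3 6  ⇒ total 20.
Compare {H1, H3}: total 22.
Compare {H1, H4}: total 22.
No size-2 selection does better; minimum is 20.

20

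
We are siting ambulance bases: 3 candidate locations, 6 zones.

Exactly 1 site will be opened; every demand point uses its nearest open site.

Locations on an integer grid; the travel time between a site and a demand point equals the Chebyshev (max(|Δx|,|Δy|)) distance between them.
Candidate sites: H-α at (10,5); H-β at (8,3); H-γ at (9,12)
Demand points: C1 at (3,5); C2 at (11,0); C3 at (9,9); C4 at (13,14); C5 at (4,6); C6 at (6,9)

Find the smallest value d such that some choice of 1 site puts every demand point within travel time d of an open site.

Open {H-α}.
  Farthest demand point is C4 at travel time 9 (to H-α); all others are ≤ 9.
With {H-β} the worst case is 11.
With {H-γ} the worst case is 12.
No size-1 selection achieves below 9.

9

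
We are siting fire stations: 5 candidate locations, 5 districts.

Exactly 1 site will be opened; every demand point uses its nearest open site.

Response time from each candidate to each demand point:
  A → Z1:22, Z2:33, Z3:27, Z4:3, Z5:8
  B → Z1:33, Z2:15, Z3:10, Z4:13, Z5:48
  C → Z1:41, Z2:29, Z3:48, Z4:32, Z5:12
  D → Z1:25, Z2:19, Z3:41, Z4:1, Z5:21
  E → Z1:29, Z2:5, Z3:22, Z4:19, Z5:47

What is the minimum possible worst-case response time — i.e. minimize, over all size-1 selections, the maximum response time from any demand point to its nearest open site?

Open {A}.
  Farthest demand point is Z2 at response time 33 (to A); all others are ≤ 33.
With {D} the worst case is 41.
With {E} the worst case is 47.
No size-1 selection achieves below 33.

33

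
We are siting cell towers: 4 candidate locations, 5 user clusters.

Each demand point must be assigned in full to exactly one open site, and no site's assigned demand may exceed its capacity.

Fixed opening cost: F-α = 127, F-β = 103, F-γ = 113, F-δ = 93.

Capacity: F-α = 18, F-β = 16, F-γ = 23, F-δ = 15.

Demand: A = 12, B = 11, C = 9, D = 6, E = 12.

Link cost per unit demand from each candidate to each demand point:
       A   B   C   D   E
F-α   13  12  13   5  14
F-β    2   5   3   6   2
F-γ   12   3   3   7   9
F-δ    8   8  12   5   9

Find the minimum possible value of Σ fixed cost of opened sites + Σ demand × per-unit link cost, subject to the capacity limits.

Open {F-β, F-γ, F-δ}; cheapest assignment that respects the capacities:
  F-β (cap 16, load 15): C, D — cost 9×3 + 6×6 = 63
  F-γ (cap 23, load 23): B, E — cost 11×3 + 12×9 = 141
  F-δ (cap 15, load 12): A — cost 12×8 = 96
  Shipping 300, fixed 309 → total 609.
  Any other capacity-feasible assignment to {F-β, F-γ, F-δ} ships for at least 300.
Compare {F-α, F-β, F-γ}: its best feasible assignment gives total 613.
Compare {F-α, F-β, F-γ, F-δ}: its best feasible assignment gives total 646.
Every other set of open sites that can feasibly serve all demand totals ≥ 613 even under its best assignment. Minimum: 609.

609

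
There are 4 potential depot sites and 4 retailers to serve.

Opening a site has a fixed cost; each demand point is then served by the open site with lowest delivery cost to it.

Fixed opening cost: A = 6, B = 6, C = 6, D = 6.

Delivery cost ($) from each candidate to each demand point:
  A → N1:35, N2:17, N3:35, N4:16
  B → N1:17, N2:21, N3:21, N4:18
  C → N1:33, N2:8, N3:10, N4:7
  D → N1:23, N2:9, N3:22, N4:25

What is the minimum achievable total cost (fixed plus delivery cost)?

54

Open {B, C}: assign each demand point to its cheapest open site.
  N1→B 17, N2→C 8, N3→C 10, N4→C 7
  delivery cost 42, fixed 12 → total 54.
Compare {C, D}: delivery cost 48 + fixed 12 = 60.
Compare {A, B, C}: delivery cost 42 + fixed 18 = 60.
Compare {B, C, D}: delivery cost 42 + fixed 18 = 60.
All other subsets cost ≥ 60. Minimum total cost: 54.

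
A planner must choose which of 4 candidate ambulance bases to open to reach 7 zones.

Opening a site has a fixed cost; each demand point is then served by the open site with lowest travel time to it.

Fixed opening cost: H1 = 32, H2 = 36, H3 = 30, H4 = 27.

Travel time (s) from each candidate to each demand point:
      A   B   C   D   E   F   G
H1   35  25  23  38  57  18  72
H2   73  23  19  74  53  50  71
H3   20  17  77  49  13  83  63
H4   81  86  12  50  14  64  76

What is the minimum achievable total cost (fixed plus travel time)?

254

Open {H1, H3}: assign each demand point to its cheapest open site.
  A→H3 20, B→H3 17, C→H1 23, D→H1 38, E→H3 13, F→H1 18, G→H3 63
  travel time 192, fixed 62 → total 254.
Compare {H1, H3, H4}: travel time 181 + fixed 89 = 270.
Compare {H1, H4}: travel time 214 + fixed 59 = 273.
Compare {H1, H2, H3}: travel time 188 + fixed 98 = 286.
All other subsets cost ≥ 270. Minimum total cost: 254.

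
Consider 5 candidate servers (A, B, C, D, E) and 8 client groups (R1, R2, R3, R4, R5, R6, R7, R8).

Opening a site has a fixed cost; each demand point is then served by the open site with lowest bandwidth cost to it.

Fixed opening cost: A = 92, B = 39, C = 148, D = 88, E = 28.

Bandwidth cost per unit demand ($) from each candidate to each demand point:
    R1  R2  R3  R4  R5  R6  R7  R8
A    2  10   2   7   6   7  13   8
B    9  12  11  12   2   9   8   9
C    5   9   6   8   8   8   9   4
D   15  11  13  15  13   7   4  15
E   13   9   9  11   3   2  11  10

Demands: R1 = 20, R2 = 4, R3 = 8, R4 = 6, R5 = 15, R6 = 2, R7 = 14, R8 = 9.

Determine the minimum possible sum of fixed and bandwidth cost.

497

Open {A, B}: assign each demand point to its cheapest open site.
  R1→A 20×2=40, R2→A 4×10=40, R3→A 8×2=16, R4→A 6×7=42, R5→B 15×2=30, R6→A 2×7=14, R7→B 14×8=112, R8→A 9×8=72
  bandwidth cost 366, fixed 131 → total 497.
Compare {A, B, E}: bandwidth cost 352 + fixed 159 = 511.
Compare {A, D, E}: bandwidth cost 311 + fixed 208 = 519.
Compare {A, E}: bandwidth cost 409 + fixed 120 = 529.
All other subsets cost ≥ 511. Minimum total cost: 497.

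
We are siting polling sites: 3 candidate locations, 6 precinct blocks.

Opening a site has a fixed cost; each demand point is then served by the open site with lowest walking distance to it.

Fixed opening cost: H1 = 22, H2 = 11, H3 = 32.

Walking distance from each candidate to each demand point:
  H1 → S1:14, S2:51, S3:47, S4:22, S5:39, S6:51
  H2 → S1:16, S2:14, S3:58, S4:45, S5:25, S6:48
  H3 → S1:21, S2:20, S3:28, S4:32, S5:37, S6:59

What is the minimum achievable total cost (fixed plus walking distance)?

203

Open {H1, H2}: assign each demand point to its cheapest open site.
  S1→H1 14, S2→H2 14, S3→H1 47, S4→H1 22, S5→H2 25, S6→H2 48
  walking distance 170, fixed 33 → total 203.
Compare {H2, H3}: walking distance 163 + fixed 43 = 206.
Compare {H1, H2, H3}: walking distance 151 + fixed 65 = 216.
Compare {H2}: walking distance 206 + fixed 11 = 217.
All other subsets cost ≥ 206. Minimum total cost: 203.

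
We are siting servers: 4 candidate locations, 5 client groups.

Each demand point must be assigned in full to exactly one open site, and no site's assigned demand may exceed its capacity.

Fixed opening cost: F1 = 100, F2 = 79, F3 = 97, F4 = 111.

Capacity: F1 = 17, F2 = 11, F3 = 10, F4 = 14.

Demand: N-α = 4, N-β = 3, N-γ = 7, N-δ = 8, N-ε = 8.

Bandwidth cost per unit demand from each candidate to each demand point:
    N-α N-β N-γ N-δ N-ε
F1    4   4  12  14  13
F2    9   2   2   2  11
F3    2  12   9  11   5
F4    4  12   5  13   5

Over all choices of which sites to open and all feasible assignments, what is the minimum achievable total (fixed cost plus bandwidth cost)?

Open {F2, F3, F4}; cheapest assignment that respects the capacities:
  F2 (cap 11, load 11): N-β, N-δ — cost 3×2 + 8×2 = 22
  F3 (cap 10, load 8): N-ε — cost 8×5 = 40
  F4 (cap 14, load 11): N-α, N-γ — cost 4×4 + 7×5 = 51
  Shipping 113, fixed 287 → total 400.
  Any other capacity-feasible assignment to {F2, F3, F4} ships for at least 113.
Compare {F1, F2, F3}: its best feasible assignment gives total 438.
Compare {F1, F2, F4}: its best feasible assignment gives total 452.
Every other set of open sites that can feasibly serve all demand totals ≥ 438 even under its best assignment. Minimum: 400.

400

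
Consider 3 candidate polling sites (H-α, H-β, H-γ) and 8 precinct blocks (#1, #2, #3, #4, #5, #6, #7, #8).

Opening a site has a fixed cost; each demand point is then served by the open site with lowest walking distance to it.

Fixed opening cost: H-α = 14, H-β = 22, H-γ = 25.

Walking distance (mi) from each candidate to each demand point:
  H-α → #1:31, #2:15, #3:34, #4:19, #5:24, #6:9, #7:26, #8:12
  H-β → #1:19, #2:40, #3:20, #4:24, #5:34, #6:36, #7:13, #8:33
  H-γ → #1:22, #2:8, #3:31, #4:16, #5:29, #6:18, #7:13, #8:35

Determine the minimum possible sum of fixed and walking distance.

Open {H-α, H-β}: assign each demand point to its cheapest open site.
  #1→H-β 19, #2→H-α 15, #3→H-β 20, #4→H-α 19, #5→H-α 24, #6→H-α 9, #7→H-β 13, #8→H-α 12
  walking distance 131, fixed 36 → total 167.
Compare {H-α, H-γ}: walking distance 135 + fixed 39 = 174.
Compare {H-α, H-β, H-γ}: walking distance 121 + fixed 61 = 182.
Compare {H-α}: walking distance 170 + fixed 14 = 184.
All other subsets cost ≥ 174. Minimum total cost: 167.

167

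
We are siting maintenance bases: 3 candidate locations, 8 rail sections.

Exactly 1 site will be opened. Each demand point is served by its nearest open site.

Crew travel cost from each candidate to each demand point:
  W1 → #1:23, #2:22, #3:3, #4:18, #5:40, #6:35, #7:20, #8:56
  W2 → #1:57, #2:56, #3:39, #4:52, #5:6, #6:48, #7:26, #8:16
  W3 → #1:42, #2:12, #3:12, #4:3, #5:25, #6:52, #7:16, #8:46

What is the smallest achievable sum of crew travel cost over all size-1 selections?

Open {W3}.
  #1→W3 42, #2→W3 12, #3→W3 12, #4→W3 3, #5→W3 25, #6→W3 52, #7→W3 16, #8→W3 46  ⇒ total 208.
Compare {W1}: total 217.
Compare {W2}: total 300.

208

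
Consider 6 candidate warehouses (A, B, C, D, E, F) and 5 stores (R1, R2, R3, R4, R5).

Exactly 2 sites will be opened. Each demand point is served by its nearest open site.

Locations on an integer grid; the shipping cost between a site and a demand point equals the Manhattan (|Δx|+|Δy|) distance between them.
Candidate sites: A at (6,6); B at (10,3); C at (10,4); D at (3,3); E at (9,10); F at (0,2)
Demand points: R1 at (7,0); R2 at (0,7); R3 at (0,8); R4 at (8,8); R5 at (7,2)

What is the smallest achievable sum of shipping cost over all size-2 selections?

27

Open {A, F}.
  R1→A 7, R2→F 5, R3→F 6, R4→A 4, R5→A 5  ⇒ total 27.
Compare {B, F}: total 28.
Compare {A, B}: total 29.
No size-2 selection does better; minimum is 27.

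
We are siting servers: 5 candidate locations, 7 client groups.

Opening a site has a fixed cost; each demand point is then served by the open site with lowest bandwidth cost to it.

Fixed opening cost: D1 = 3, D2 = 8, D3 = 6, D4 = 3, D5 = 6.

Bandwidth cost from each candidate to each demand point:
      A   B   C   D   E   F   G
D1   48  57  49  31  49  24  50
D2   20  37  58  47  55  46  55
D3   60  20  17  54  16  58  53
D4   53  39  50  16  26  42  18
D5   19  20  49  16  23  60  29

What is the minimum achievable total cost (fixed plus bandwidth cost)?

Open {D1, D3, D4, D5}: assign each demand point to its cheapest open site.
  A→D5 19, B→D3 20, C→D3 17, D→D4 16, E→D3 16, F→D1 24, G→D4 18
  bandwidth cost 130, fixed 18 → total 148.
Compare {D1, D2, D3, D4}: bandwidth cost 131 + fixed 20 = 151.
Compare {D1, D3, D5}: bandwidth cost 141 + fixed 15 = 156.
Compare {D1, D2, D3, D4, D5}: bandwidth cost 130 + fixed 26 = 156.
All other subsets cost ≥ 151. Minimum total cost: 148.

148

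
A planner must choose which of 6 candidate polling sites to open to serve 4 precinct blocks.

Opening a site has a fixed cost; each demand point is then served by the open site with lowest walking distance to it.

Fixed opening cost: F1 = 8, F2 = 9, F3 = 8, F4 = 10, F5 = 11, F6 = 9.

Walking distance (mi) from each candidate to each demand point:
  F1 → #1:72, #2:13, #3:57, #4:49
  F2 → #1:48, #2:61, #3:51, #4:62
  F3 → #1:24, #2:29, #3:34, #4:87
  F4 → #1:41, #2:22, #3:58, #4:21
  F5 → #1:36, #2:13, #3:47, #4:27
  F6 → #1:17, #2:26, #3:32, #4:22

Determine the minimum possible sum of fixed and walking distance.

101

Open {F1, F6}: assign each demand point to its cheapest open site.
  #1→F6 17, #2→F1 13, #3→F6 32, #4→F6 22
  walking distance 84, fixed 17 → total 101.
Compare {F5, F6}: walking distance 84 + fixed 20 = 104.
Compare {F6}: walking distance 97 + fixed 9 = 106.
Compare {F1, F3, F6}: walking distance 84 + fixed 25 = 109.
All other subsets cost ≥ 104. Minimum total cost: 101.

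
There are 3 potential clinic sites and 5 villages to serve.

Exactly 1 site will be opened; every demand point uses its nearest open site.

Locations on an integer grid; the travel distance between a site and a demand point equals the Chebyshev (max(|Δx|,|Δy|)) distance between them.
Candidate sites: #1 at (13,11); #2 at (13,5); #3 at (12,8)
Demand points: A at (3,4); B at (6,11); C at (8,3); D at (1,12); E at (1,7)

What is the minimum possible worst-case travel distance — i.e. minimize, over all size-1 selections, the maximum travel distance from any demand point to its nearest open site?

Open {#3}.
  Farthest demand point is D at travel distance 11 (to #3); all others are ≤ 11.
With {#1} the worst case is 12.
With {#2} the worst case is 12.
No size-1 selection achieves below 11.

11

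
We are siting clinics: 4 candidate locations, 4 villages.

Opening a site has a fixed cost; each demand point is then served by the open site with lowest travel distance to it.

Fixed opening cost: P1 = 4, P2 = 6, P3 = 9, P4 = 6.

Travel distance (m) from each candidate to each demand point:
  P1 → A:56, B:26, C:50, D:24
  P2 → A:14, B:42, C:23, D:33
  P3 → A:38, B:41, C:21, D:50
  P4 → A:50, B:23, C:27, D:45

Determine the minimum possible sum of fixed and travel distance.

97

Open {P1, P2}: assign each demand point to its cheapest open site.
  A→P2 14, B→P1 26, C→P2 23, D→P1 24
  travel distance 87, fixed 10 → total 97.
Compare {P1, P2, P4}: travel distance 84 + fixed 16 = 100.
Compare {P1, P2, P3}: travel distance 85 + fixed 19 = 104.
Compare {P2, P4}: travel distance 93 + fixed 12 = 105.
All other subsets cost ≥ 100. Minimum total cost: 97.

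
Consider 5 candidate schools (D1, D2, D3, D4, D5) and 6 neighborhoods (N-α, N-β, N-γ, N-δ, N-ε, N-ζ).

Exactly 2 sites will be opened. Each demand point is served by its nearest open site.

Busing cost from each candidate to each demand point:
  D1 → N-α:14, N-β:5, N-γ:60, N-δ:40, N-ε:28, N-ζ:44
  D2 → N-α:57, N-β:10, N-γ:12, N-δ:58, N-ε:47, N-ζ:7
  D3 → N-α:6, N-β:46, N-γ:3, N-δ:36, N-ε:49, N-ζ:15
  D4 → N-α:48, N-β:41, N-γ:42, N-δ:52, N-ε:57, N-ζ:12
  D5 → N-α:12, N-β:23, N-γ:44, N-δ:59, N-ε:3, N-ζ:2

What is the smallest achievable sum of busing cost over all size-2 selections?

73

Open {D3, D5}.
  N-α→D3 6, N-β→D5 23, N-γ→D3 3, N-δ→D3 36, N-ε→D5 3, N-ζ→D5 2  ⇒ total 73.
Compare {D1, D3}: total 93.
Compare {D2, D5}: total 97.
No size-2 selection does better; minimum is 73.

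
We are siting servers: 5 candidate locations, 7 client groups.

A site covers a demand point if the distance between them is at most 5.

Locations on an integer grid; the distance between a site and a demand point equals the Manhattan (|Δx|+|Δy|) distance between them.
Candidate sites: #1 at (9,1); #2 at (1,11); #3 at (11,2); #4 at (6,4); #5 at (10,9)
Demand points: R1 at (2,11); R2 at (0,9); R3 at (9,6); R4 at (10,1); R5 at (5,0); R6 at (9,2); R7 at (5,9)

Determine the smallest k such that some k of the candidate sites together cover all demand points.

3

Coverage sets (demand points within 5 of each site):
  #1: {R3, R4, R5, R6}
  #2: {R1, R2}
  #3: {R4, R6}
  #4: {R3, R5, R6}
  #5: {R3, R7}
No 2 sites suffice: every size-2 union leaves at least one demand point uncovered.
But {#1, #2, #5} covers everything, so the minimum is 3.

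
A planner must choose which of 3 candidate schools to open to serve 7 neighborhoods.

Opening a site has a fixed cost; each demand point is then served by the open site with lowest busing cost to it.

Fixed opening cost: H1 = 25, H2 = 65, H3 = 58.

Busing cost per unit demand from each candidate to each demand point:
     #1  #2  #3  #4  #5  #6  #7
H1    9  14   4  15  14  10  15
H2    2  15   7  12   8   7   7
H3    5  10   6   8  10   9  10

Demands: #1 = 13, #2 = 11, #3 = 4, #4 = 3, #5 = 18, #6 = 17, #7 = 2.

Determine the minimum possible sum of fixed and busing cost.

Open {H2, H3}: assign each demand point to its cheapest open site.
  #1→H2 13×2=26, #2→H3 11×10=110, #3→H3 4×6=24, #4→H3 3×8=24, #5→H2 18×8=144, #6→H2 17×7=119, #7→H2 2×7=14
  busing cost 461, fixed 123 → total 584.
Compare {H2}: busing cost 532 + fixed 65 = 597.
Compare {H1, H2}: busing cost 509 + fixed 90 = 599.
Compare {H1, H2, H3}: busing cost 453 + fixed 148 = 601.
All other subsets cost ≥ 597. Minimum total cost: 584.

584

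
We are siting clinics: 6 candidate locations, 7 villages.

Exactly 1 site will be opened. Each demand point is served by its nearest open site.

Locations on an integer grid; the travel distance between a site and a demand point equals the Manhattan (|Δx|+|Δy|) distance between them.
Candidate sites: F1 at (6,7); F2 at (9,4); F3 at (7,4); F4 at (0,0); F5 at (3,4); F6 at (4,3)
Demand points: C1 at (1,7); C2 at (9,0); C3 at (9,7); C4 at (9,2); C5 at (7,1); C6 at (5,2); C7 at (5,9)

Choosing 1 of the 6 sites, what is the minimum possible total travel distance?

Open {F3}.
  C1→F3 9, C2→F3 6, C3→F3 5, C4→F3 4, C5→F3 3, C6→F3 4, C7→F3 7  ⇒ total 38.
Compare {F2}: total 40.
Compare {F1}: total 42.
No size-1 selection does better; minimum is 38.

38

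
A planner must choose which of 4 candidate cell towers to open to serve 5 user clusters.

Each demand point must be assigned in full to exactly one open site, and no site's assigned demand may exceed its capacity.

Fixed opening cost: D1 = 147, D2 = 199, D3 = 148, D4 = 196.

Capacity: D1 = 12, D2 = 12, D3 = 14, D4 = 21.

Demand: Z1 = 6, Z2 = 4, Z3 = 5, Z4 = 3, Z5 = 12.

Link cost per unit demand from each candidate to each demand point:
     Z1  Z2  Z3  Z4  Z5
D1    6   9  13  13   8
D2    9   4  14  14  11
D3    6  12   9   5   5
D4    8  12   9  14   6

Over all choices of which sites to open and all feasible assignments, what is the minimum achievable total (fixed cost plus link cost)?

Open {D3, D4}; cheapest assignment that respects the capacities:
  D3 (cap 14, load 14): Z1, Z3, Z4 — cost 6×6 + 5×9 + 3×5 = 96
  D4 (cap 21, load 16): Z2, Z5 — cost 4×12 + 12×6 = 120
  Shipping 216, fixed 344 → total 560.
  Any other capacity-feasible assignment to {D3, D4} ships for at least 216.
Compare {D1, D4}: its best feasible assignment gives total 574.
Compare {D2, D4}: its best feasible assignment gives total 624.
Every other set of open sites that can feasibly serve all demand totals ≥ 574 even under its best assignment. Minimum: 560.

560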